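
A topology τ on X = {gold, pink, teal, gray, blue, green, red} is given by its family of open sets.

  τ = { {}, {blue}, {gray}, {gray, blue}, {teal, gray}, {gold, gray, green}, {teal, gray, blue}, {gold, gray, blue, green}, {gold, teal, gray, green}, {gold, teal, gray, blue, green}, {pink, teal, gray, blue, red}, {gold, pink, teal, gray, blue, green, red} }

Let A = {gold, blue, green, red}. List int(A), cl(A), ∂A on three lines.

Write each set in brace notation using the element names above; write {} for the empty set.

int(A) = {blue}
cl(A)  = {gold, pink, blue, green, red}
∂A     = {gold, pink, green, red}

interior: largest open inside A is {blue} (from {}, {blue})
cl via duality: int({pink, teal, gray}) = {teal, gray}, so X∖{teal, gray} = {gold, pink, blue, green, red}
cl∖int = {gold, pink, green, red}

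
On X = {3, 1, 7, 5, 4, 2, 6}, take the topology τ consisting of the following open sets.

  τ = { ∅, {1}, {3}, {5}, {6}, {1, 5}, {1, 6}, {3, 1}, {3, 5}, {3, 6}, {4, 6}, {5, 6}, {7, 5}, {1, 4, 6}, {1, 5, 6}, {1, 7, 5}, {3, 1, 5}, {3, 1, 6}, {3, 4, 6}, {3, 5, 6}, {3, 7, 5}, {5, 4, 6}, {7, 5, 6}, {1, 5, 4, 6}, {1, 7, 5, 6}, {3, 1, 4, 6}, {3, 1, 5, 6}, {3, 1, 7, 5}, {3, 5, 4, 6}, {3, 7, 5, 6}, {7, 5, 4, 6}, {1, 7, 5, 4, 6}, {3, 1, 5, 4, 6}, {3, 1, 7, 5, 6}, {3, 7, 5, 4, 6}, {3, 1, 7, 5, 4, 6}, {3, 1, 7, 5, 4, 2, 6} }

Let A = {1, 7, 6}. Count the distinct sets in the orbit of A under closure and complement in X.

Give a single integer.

cl via duality: int({3, 5, 4, 2}) = {3, 5}, so X∖{3, 5} = {1, 7, 4, 2, 6}
Write k for closure, c for complement:
  1. A     = {1, 7, 6}
  2. kA    = {1, 7, 4, 2, 6}
  3. cA    = {3, 5, 4, 2}
  4. ckA   = {3, 5}
  5. kcA   = {3, 7, 5, 4, 2}
  6. kckA  = {3, 7, 5, 2}
  7. ckcA  = {1, 6}
  8. ckckA = {1, 4, 6}
  9. kckcA = {1, 4, 2, 6}
  10. ckckcA = {3, 7, 5}
applying k or c yields no new set

10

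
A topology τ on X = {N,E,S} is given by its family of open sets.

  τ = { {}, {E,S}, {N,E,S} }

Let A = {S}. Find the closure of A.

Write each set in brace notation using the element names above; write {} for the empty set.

{N,E,S}

closure: X∖int(X∖A) = X∖{} = {N,E,S}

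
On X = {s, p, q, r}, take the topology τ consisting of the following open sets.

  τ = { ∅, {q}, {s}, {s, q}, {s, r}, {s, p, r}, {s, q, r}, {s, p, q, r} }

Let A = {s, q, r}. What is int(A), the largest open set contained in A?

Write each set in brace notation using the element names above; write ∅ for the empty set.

opens ⊆ A: ∅, {q}, {s}, {s, q}, {s, r}, {s, q, r}; union → int = {s, q, r}

{s, q, r}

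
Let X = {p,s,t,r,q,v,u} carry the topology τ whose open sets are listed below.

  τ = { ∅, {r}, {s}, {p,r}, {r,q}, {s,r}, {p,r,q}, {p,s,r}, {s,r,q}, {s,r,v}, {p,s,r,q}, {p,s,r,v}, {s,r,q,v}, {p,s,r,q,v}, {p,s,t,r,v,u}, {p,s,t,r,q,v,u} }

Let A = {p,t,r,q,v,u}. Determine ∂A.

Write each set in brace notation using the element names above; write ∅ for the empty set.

{t,v,u}

U open, U⊆A: ∅, {r}, {r,q}, {p,r}, {p,r,q}. int(A) = ⋃ = {p,r,q}
X∖A={s}, int(X∖A)={s}, hence cl(A)={p,t,r,q,v,u}
∂A: remove int from cl → {t,v,u}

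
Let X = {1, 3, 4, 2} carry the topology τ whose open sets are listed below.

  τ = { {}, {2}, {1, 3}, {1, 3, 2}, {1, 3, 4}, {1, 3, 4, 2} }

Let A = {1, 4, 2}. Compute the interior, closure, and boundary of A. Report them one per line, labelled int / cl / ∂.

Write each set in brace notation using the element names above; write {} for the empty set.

int(A) = {2}
cl(A)  = {1, 3, 4, 2}
∂A     = {1, 3, 4}

interior: largest open inside A is {2} (from {}, {2})
cl via duality: int({3}) = {}, so X∖{} = {1, 3, 4, 2}
cl∖int = {1, 3, 4}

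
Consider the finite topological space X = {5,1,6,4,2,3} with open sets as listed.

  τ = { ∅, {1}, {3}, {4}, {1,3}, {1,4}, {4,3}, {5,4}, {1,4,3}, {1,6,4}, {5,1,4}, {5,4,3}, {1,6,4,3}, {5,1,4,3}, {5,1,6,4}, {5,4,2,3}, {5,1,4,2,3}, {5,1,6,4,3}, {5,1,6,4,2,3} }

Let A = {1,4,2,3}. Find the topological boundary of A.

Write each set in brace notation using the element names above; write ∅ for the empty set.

interior: largest open inside A is {1,4,3} (from ∅, {1}, {4}, {3}, {4,3}, {1,3}, {1,4}, {1,4,3})
cl via duality: int({5,6}) = ∅, so X∖∅ = {5,1,6,4,2,3}
cl∖int = {5,6,2}

{5,6,2}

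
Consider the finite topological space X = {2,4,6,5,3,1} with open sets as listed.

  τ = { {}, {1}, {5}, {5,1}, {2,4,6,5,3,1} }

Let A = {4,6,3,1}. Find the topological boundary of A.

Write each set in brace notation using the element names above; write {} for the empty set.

{2,4,6,3}

opens ⊆ A: {}, {1}; union → int = {1}
complement {2,5}; its interior {5}; cl(A) = X∖{5} = {2,4,6,3,1}
boundary = {2,4,6,3,1} ∖ {1} = {2,4,6,3}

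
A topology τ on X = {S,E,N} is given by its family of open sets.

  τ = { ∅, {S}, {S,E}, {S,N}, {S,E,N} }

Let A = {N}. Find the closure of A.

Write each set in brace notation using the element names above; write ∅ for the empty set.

{N}

cl via duality: int({S,E}) = {S,E}, so X∖{S,E} = {N}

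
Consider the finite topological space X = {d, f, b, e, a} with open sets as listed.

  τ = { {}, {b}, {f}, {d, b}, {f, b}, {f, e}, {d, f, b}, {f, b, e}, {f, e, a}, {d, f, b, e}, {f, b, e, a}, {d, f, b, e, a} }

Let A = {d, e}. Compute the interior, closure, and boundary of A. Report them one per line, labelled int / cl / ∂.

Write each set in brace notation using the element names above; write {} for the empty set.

int(A) = {}
cl(A)  = {d, e, a}
∂A     = {d, e, a}

opens ⊆ A: {}; union → int = {}
complement {f, b, a}; its interior {f, b}; cl(A) = X∖{f, b} = {d, e, a}
boundary = {d, e, a} ∖ {} = {d, e, a}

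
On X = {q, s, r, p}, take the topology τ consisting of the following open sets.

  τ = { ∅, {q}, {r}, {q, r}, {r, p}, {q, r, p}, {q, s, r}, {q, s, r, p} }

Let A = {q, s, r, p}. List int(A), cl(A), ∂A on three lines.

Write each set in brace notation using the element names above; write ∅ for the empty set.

int(A) = {q, s, r, p}
cl(A)  = {q, s, r, p}
∂A     = ∅

opens ⊆ A: ∅, {q}, {r}, {r, p}, {q, r}, {q, s, r}, {q, r, p}, {q, s, r, p}; union → int = {q, s, r, p}
complement ∅; its interior ∅; cl(A) = X∖∅ = {q, s, r, p}
boundary = {q, s, r, p} ∖ {q, s, r, p} = ∅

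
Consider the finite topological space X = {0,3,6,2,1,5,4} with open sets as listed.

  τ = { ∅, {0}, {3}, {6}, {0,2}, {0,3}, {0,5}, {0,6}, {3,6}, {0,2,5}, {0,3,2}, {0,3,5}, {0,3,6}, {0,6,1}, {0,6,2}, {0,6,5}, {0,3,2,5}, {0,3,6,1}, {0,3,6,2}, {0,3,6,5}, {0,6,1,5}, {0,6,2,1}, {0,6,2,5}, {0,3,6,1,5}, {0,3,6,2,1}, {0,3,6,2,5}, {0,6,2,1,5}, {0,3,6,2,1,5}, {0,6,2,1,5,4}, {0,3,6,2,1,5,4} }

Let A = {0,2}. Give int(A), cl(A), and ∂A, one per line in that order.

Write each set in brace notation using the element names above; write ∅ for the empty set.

open subsets of A: ∅, {0}, {0,2}; so int(A) = {0,2}
closure: X∖int(X∖A) = X∖{3,6} = {0,2,1,5,4}
∂A = {0,2,1,5,4} minus {0,2} = {1,5,4}

int(A) = {0,2}
cl(A)  = {0,2,1,5,4}
∂A     = {1,5,4}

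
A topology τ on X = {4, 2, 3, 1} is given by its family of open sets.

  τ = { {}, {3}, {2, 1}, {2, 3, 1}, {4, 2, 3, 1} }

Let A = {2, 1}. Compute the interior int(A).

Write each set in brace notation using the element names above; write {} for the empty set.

open subsets of A: {}, {2, 1}; so int(A) = {2, 1}

{2, 1}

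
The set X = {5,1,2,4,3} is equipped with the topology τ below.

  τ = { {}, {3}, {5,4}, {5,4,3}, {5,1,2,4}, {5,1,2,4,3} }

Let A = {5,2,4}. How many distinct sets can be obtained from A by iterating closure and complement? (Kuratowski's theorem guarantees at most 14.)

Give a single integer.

6

cl via duality: int({1,3}) = {3}, so X∖{3} = {5,1,2,4}
Write k for closure, c for complement:
  1. A     = {5,2,4}
  2. kA    = {5,1,2,4}
  3. cA    = {1,3}
  4. ckA   = {3}
  5. kcA   = {1,2,3}
  6. ckcA  = {5,4}
applying k or c yields no new set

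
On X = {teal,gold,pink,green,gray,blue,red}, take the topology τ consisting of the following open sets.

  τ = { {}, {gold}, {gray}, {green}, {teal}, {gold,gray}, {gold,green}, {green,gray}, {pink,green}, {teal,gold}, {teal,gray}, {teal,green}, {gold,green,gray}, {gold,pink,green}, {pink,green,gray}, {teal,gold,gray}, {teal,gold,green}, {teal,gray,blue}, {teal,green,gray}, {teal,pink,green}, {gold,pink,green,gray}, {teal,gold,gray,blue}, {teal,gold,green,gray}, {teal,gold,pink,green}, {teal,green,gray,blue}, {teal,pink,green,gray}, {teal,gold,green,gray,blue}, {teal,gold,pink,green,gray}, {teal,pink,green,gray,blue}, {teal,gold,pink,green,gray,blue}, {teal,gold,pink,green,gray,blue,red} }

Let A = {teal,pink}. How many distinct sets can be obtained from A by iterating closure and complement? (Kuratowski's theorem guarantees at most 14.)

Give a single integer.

closure: X∖int(X∖A) = X∖{gold,green,gray} = {teal,pink,blue,red}
Let k=closure and c=complement:
  1. A     = {teal,pink}
  2. kA    = {teal,pink,blue,red}
  3. cA    = {gold,green,gray,blue,red}
  4. ckA   = {gold,green,gray}
  5. kcA   = {gold,pink,green,gray,blue,red}
  6. ckcA  = {teal}
  7. kckcA = {teal,blue,red}
  8. ckckcA = {gold,pink,green,gray}
— saturated at 8

8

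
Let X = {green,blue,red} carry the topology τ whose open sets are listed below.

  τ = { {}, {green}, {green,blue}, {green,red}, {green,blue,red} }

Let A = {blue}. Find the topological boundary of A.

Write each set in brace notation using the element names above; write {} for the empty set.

{blue}

interior: largest open inside A is {} (from {})
cl via duality: int({green,red}) = {green,red}, so X∖{green,red} = {blue}
cl∖int = {blue}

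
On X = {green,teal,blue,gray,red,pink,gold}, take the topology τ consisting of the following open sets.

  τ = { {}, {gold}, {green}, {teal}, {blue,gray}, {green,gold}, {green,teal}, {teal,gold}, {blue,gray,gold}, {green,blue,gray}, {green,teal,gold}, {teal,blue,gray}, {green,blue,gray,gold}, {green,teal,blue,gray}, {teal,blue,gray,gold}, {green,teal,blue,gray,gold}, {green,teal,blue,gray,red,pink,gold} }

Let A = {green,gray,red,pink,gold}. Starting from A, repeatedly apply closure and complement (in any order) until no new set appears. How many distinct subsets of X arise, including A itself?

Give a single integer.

cl via duality: int({teal,blue}) = {teal}, so X∖{teal} = {green,blue,gray,red,pink,gold}
Write k for closure, c for complement:
  1. A     = {green,gray,red,pink,gold}
  2. kA    = {green,blue,gray,red,pink,gold}
  3. cA    = {teal,blue}
  4. ckA   = {teal}
  5. kcA   = {teal,blue,gray,red,pink}
  6. kckA  = {teal,red,pink}
  7. ckcA  = {green,gold}
  8. ckckA = {green,blue,gray,gold}
  9. kckcA = {green,red,pink,gold}
  10. ckckcA = {teal,blue,gray}
applying k or c yields no new set

10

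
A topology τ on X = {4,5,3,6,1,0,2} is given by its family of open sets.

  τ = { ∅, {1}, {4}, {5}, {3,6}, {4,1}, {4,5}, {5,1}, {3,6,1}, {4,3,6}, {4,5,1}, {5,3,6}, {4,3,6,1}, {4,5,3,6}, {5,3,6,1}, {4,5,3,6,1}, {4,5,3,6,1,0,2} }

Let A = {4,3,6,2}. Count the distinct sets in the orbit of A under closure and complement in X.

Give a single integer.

6

cl via duality: int({5,1,0}) = {5,1}, so X∖{5,1} = {4,3,6,0,2}
Write k for closure, c for complement:
  1. A     = {4,3,6,2}
  2. kA    = {4,3,6,0,2}
  3. cA    = {5,1,0}
  4. ckA   = {5,1}
  5. kcA   = {5,1,0,2}
  6. ckcA  = {4,3,6}
applying k or c yields no new set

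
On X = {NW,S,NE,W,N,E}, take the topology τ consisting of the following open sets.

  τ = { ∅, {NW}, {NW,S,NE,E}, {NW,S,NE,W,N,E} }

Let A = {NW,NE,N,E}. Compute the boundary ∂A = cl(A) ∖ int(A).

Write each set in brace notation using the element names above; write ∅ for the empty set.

interior: largest open inside A is {NW} (from ∅, {NW})
cl via duality: int({S,W}) = ∅, so X∖∅ = {NW,S,NE,W,N,E}
cl∖int = {S,NE,W,N,E}

{S,NE,W,N,E}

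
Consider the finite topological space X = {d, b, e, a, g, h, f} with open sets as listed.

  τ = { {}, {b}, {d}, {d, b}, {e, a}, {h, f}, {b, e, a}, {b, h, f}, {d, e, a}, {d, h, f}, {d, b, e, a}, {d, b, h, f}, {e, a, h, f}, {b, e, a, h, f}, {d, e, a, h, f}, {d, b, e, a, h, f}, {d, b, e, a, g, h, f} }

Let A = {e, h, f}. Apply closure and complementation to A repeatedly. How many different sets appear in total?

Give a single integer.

10

cl via duality: int({d, b, a, g}) = {d, b}, so X∖{d, b} = {e, a, g, h, f}
Write k for closure, c for complement:
  1. A     = {e, h, f}
  2. kA    = {e, a, g, h, f}
  3. cA    = {d, b, a, g}
  4. ckA   = {d, b}
  5. kcA   = {d, b, e, a, g}
  6. kckA  = {d, b, g}
  7. ckcA  = {h, f}
  8. ckckA = {e, a, h, f}
  9. kckcA = {g, h, f}
  10. ckckcA = {d, b, e, a}
applying k or c yields no new set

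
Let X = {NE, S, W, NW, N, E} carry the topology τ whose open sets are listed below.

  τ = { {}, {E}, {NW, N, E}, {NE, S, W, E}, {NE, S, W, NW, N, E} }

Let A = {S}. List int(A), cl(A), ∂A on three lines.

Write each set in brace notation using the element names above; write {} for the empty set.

opens ⊆ A: {}; union → int = {}
complement {NE, W, NW, N, E}; its interior {NW, N, E}; cl(A) = X∖{NW, N, E} = {NE, S, W}
boundary = {NE, S, W} ∖ {} = {NE, S, W}

int(A) = {}
cl(A)  = {NE, S, W}
∂A     = {NE, S, W}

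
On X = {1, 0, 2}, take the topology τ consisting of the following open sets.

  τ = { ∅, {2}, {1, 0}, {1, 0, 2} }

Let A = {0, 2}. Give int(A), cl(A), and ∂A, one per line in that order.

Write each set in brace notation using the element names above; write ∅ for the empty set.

interior: largest open inside A is {2} (from ∅, {2})
cl via duality: int({1}) = ∅, so X∖∅ = {1, 0, 2}
cl∖int = {1, 0}

int(A) = {2}
cl(A)  = {1, 0, 2}
∂A     = {1, 0}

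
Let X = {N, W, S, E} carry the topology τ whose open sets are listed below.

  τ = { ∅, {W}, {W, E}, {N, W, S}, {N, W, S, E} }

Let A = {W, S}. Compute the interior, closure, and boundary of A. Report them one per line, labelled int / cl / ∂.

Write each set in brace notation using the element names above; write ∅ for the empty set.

opens ⊆ A: ∅, {W}; union → int = {W}
complement {N, E}; its interior ∅; cl(A) = X∖∅ = {N, W, S, E}
boundary = {N, W, S, E} ∖ {W} = {N, S, E}

int(A) = {W}
cl(A)  = {N, W, S, E}
∂A     = {N, S, E}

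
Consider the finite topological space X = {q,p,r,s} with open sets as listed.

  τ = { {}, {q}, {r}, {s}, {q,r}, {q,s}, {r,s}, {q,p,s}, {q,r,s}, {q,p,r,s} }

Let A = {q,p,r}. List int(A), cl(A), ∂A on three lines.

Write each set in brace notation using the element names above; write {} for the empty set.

int(A) = {q,r}
cl(A)  = {q,p,r}
∂A     = {p}

U open, U⊆A: {}, {q}, {r}, {q,r}. int(A) = ⋃ = {q,r}
X∖A={s}, int(X∖A)={s}, hence cl(A)={q,p,r}
∂A: remove int from cl → {p}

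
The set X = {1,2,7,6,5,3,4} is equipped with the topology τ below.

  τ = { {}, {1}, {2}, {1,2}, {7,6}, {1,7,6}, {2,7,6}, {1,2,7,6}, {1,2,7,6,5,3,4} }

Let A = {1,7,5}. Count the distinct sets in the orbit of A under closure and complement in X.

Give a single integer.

complement {2,6,3,4}; its interior {2}; cl(A) = X∖{2} = {1,7,6,5,3,4}
With k = closure, c = complement:
  1. A     = {1,7,5}
  2. kA    = {1,7,6,5,3,4}
  3. cA    = {2,6,3,4}
  4. ckA   = {2}
  5. kcA   = {2,7,6,5,3,4}
  6. kckA  = {2,5,3,4}
  7. ckcA  = {1}
  8. ckckA = {1,7,6}
  9. kckcA = {1,5,3,4}
  10. ckckcA = {2,7,6}
k, c of each give nothing new

10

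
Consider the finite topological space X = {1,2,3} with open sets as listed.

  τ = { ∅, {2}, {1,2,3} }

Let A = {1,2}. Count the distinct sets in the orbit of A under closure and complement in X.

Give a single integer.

closure: X∖int(X∖A) = X∖∅ = {1,2,3}
Let k=closure and c=complement:
  1. A     = {1,2}
  2. kA    = {1,2,3}
  3. cA    = {3}
  4. ckA   = ∅
  5. kcA   = {1,3}
  6. ckcA  = {2}
— saturated at 6

6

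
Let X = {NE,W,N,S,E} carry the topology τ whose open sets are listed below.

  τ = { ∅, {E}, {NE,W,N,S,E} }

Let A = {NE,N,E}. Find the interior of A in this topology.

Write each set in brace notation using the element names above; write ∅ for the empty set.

interior: largest open inside A is {E} (from ∅, {E})

{E}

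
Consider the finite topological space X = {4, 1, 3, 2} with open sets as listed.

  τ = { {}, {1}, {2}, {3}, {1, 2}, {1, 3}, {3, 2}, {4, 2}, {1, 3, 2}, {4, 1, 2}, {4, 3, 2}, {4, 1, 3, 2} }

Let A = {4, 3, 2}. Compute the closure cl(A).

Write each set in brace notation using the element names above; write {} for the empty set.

{4, 3, 2}

complement {1}; its interior {1}; cl(A) = X∖{1} = {4, 3, 2}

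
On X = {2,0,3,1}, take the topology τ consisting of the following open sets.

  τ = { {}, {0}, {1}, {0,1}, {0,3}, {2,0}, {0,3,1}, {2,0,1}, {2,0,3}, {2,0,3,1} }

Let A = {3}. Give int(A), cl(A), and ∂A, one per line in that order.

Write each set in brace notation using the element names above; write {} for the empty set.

int(A) = {}
cl(A)  = {3}
∂A     = {3}

opens ⊆ A: {}; union → int = {}
complement {2,0,1}; its interior {2,0,1}; cl(A) = X∖{2,0,1} = {3}
boundary = {3} ∖ {} = {3}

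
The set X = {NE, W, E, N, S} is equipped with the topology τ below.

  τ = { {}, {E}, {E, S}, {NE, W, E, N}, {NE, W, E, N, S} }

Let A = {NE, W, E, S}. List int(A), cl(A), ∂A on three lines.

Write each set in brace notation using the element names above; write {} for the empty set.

U open, U⊆A: {}, {E}, {E, S}. int(A) = ⋃ = {E, S}
X∖A={N}, int(X∖A)={}, hence cl(A)={NE, W, E, N, S}
∂A: remove int from cl → {NE, W, N}

int(A) = {E, S}
cl(A)  = {NE, W, E, N, S}
∂A     = {NE, W, N}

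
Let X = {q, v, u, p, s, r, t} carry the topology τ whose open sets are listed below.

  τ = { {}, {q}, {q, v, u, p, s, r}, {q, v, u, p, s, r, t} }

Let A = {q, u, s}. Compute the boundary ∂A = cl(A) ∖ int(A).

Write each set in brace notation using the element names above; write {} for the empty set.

{v, u, p, s, r, t}

open subsets of A: {}, {q}; so int(A) = {q}
closure: X∖int(X∖A) = X∖{} = {q, v, u, p, s, r, t}
∂A = {q, v, u, p, s, r, t} minus {q} = {v, u, p, s, r, t}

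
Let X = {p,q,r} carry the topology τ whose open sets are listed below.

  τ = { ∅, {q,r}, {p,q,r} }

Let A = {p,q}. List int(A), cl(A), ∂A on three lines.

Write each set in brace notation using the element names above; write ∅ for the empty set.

U open, U⊆A: ∅. int(A) = ⋃ = ∅
X∖A={r}, int(X∖A)=∅, hence cl(A)={p,q,r}
∂A: remove int from cl → {p,q,r}

int(A) = ∅
cl(A)  = {p,q,r}
∂A     = {p,q,r}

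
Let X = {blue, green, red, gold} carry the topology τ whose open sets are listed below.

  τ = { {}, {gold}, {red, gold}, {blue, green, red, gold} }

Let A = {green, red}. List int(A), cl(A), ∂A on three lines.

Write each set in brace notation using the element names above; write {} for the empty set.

opens ⊆ A: {}; union → int = {}
complement {blue, gold}; its interior {gold}; cl(A) = X∖{gold} = {blue, green, red}
boundary = {blue, green, red} ∖ {} = {blue, green, red}

int(A) = {}
cl(A)  = {blue, green, red}
∂A     = {blue, green, red}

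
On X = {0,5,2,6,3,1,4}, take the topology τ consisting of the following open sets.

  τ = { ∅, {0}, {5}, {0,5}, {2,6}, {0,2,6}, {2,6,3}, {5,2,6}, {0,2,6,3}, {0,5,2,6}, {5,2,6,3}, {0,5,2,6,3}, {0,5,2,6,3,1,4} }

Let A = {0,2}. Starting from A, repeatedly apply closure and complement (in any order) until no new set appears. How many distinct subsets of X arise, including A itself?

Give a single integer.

10

cl via duality: int({5,6,3,1,4}) = {5}, so X∖{5} = {0,2,6,3,1,4}
Write k for closure, c for complement:
  1. A     = {0,2}
  2. kA    = {0,2,6,3,1,4}
  3. cA    = {5,6,3,1,4}
  4. ckA   = {5}
  5. kcA   = {5,2,6,3,1,4}
  6. kckA  = {5,1,4}
  7. ckcA  = {0}
  8. ckckA = {0,2,6,3}
  9. kckcA = {0,1,4}
  10. ckckcA = {5,2,6,3}
applying k or c yields no new set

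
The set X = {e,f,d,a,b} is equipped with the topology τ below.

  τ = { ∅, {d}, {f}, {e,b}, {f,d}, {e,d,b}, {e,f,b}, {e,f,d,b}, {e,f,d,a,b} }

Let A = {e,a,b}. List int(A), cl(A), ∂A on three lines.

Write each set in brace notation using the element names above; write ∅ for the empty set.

interior: largest open inside A is {e,b} (from ∅, {e,b})
cl via duality: int({f,d}) = {f,d}, so X∖{f,d} = {e,a,b}
cl∖int = {a}

int(A) = {e,b}
cl(A)  = {e,a,b}
∂A     = {a}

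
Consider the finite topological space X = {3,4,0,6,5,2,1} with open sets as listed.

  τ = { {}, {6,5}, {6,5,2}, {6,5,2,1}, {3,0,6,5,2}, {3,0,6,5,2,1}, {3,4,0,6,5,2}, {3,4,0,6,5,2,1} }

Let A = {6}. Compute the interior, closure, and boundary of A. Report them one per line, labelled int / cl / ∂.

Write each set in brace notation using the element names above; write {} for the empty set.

opens ⊆ A: {}; union → int = {}
complement {3,4,0,5,2,1}; its interior {}; cl(A) = X∖{} = {3,4,0,6,5,2,1}
boundary = {3,4,0,6,5,2,1} ∖ {} = {3,4,0,6,5,2,1}

int(A) = {}
cl(A)  = {3,4,0,6,5,2,1}
∂A     = {3,4,0,6,5,2,1}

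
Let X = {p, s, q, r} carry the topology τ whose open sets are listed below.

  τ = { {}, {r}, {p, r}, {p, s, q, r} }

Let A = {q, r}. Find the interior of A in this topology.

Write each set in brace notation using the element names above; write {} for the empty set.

opens ⊆ A: {}, {r}; union → int = {r}

{r}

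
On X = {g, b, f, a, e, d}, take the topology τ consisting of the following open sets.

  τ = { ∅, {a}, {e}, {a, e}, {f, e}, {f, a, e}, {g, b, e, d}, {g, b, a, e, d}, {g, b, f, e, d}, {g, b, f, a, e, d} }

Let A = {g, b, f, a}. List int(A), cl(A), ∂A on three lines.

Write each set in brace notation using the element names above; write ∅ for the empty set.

int(A) = {a}
cl(A)  = {g, b, f, a, d}
∂A     = {g, b, f, d}

interior: largest open inside A is {a} (from ∅, {a})
cl via duality: int({e, d}) = {e}, so X∖{e} = {g, b, f, a, d}
cl∖int = {g, b, f, d}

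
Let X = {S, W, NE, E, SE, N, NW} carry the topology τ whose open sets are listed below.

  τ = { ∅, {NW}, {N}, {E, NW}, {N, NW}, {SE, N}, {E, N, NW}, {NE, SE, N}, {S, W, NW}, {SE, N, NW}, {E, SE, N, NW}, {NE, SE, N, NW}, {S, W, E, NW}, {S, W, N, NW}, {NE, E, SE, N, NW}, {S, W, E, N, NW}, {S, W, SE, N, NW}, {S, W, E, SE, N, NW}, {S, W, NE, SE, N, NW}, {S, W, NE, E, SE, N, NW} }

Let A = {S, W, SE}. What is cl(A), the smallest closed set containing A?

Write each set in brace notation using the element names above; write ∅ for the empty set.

X∖A={NE, E, N, NW}, int(X∖A)={E, N, NW}, hence cl(A)={S, W, NE, SE}

{S, W, NE, SE}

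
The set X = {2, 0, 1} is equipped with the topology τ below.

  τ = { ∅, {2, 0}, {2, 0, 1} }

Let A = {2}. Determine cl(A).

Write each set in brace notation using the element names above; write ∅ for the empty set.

{2, 0, 1}

cl via duality: int({0, 1}) = ∅, so X∖∅ = {2, 0, 1}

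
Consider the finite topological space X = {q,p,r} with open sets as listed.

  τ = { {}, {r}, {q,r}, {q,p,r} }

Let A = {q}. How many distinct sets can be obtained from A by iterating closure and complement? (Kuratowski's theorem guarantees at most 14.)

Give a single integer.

6

closure: X∖int(X∖A) = X∖{r} = {q,p}
Let k=closure and c=complement:
  1. A     = {q}
  2. kA    = {q,p}
  3. cA    = {p,r}
  4. ckA   = {r}
  5. kcA   = {q,p,r}
  6. ckcA  = {}
— saturated at 6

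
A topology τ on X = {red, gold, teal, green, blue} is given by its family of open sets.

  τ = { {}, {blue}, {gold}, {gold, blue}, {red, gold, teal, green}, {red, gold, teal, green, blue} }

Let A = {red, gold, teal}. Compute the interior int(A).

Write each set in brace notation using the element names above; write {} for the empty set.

open subsets of A: {}, {gold}; so int(A) = {gold}

{gold}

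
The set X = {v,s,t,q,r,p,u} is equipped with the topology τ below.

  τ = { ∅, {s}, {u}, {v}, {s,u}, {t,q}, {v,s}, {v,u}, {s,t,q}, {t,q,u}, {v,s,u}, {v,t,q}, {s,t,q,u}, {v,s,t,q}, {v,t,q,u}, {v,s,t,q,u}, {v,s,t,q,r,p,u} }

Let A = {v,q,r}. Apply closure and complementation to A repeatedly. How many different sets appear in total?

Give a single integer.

X∖A={s,t,p,u}, int(X∖A)={s,u}, hence cl(A)={v,t,q,r,p}
Orbit (k=closure, c=complement):
  1. A     = {v,q,r}
  2. kA    = {v,t,q,r,p}
  3. cA    = {s,t,p,u}
  4. ckA   = {s,u}
  5. kcA   = {s,t,q,r,p,u}
  6. kckA  = {s,r,p,u}
  7. ckcA  = {v}
  8. ckckA = {v,t,q}
  9. kckcA = {v,r,p}
  10. ckckcA = {s,t,q,u}
(closed under both — stop)

10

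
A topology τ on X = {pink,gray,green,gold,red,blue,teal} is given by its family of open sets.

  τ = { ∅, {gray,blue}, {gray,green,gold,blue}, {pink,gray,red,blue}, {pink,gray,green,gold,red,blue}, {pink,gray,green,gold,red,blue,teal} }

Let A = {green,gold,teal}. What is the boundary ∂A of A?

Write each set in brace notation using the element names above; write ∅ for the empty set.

U open, U⊆A: ∅. int(A) = ⋃ = ∅
X∖A={pink,gray,red,blue}, int(X∖A)={pink,gray,red,blue}, hence cl(A)={green,gold,teal}
∂A: remove int from cl → {green,gold,teal}

{green,gold,teal}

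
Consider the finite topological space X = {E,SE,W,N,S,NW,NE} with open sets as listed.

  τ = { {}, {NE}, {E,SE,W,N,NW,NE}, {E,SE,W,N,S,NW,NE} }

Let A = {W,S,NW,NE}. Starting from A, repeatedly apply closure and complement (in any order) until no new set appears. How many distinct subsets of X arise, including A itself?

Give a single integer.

X∖A={E,SE,N}, int(X∖A)={}, hence cl(A)={E,SE,W,N,S,NW,NE}
Orbit (k=closure, c=complement):
  1. A     = {W,S,NW,NE}
  2. kA    = {E,SE,W,N,S,NW,NE}
  3. cA    = {E,SE,N}
  4. ckA   = {}
  5. kcA   = {E,SE,W,N,S,NW}
  6. ckcA  = {NE}
(closed under both — stop)

6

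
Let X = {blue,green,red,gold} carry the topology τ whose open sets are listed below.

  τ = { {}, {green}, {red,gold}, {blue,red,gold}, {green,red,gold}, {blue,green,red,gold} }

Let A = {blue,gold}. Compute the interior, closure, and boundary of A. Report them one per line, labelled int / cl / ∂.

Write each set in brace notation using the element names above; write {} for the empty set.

int(A) = {}
cl(A)  = {blue,red,gold}
∂A     = {blue,red,gold}

open subsets of A: {}; so int(A) = {}
closure: X∖int(X∖A) = X∖{green} = {blue,red,gold}
∂A = {blue,red,gold} minus {} = {blue,red,gold}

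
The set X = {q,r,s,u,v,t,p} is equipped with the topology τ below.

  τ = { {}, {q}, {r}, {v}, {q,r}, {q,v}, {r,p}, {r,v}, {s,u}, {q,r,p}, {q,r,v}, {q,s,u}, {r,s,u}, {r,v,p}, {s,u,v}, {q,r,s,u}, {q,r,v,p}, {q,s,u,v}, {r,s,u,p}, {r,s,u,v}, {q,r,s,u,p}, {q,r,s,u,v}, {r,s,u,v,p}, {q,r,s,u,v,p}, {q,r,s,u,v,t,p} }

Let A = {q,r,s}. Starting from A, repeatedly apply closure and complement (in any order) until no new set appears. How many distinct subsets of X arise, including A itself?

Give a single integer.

12

cl via duality: int({u,v,t,p}) = {v}, so X∖{v} = {q,r,s,u,t,p}
Write k for closure, c for complement:
  1. A     = {q,r,s}
  2. kA    = {q,r,s,u,t,p}
  3. cA    = {u,v,t,p}
  4. ckA   = {v}
  5. kcA   = {s,u,v,t,p}
  6. kckA  = {v,t}
  7. ckcA  = {q,r}
  8. ckckA = {q,r,s,u,p}
  9. kckcA = {q,r,t,p}
  10. ckckcA = {s,u,v}
  11. kckckcA = {s,u,v,t}
  12. ckckckcA = {q,r,p}
applying k or c yields no new set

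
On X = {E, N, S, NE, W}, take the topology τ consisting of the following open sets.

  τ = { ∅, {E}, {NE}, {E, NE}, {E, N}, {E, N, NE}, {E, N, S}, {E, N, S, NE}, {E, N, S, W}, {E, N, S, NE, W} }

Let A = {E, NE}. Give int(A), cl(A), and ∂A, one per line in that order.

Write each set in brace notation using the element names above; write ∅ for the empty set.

opens ⊆ A: ∅, {E}, {NE}, {E, NE}; union → int = {E, NE}
complement {N, S, W}; its interior ∅; cl(A) = X∖∅ = {E, N, S, NE, W}
boundary = {E, N, S, NE, W} ∖ {E, NE} = {N, S, W}

int(A) = {E, NE}
cl(A)  = {E, N, S, NE, W}
∂A     = {N, S, W}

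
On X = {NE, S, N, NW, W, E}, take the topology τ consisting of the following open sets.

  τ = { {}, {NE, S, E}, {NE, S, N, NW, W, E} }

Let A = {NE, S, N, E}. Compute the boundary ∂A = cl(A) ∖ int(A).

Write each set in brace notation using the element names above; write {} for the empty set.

U open, U⊆A: {}, {NE, S, E}. int(A) = ⋃ = {NE, S, E}
X∖A={NW, W}, int(X∖A)={}, hence cl(A)={NE, S, N, NW, W, E}
∂A: remove int from cl → {N, NW, W}

{N, NW, W}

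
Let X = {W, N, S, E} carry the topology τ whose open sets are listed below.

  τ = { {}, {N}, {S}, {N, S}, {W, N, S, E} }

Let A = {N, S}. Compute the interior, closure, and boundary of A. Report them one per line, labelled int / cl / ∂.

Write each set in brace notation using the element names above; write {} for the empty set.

open subsets of A: {}, {S}, {N}, {N, S}; so int(A) = {N, S}
closure: X∖int(X∖A) = X∖{} = {W, N, S, E}
∂A = {W, N, S, E} minus {N, S} = {W, E}

int(A) = {N, S}
cl(A)  = {W, N, S, E}
∂A     = {W, E}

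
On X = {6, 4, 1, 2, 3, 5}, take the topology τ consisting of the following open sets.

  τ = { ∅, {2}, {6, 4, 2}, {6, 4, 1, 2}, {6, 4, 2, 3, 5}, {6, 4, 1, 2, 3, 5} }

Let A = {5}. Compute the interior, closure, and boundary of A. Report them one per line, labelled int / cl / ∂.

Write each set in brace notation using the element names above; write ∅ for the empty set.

interior: largest open inside A is ∅ (from ∅)
cl via duality: int({6, 4, 1, 2, 3}) = {6, 4, 1, 2}, so X∖{6, 4, 1, 2} = {3, 5}
cl∖int = {3, 5}

int(A) = ∅
cl(A)  = {3, 5}
∂A     = {3, 5}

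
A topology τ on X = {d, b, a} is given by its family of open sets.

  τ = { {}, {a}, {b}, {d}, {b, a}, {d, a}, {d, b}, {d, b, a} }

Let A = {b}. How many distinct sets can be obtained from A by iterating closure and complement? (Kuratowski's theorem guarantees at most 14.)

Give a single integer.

cl via duality: int({d, a}) = {d, a}, so X∖{d, a} = {b}
Write k for closure, c for complement:
  1. A     = {b}
  2. cA    = {d, a}
applying k or c yields no new set

2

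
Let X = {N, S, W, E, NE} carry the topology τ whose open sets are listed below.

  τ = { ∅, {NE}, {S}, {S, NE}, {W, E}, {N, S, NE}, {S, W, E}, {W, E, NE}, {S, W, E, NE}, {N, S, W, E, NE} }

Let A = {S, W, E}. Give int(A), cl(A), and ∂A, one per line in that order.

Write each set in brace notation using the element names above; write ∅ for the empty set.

int(A) = {S, W, E}
cl(A)  = {N, S, W, E}
∂A     = {N}

opens ⊆ A: ∅, {S}, {W, E}, {S, W, E}; union → int = {S, W, E}
complement {N, NE}; its interior {NE}; cl(A) = X∖{NE} = {N, S, W, E}
boundary = {N, S, W, E} ∖ {S, W, E} = {N}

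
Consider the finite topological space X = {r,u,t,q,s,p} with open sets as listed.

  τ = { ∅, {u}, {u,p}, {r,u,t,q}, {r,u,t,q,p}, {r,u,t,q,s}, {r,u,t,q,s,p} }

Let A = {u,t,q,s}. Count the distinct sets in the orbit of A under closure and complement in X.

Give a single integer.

complement {r,p}; its interior ∅; cl(A) = X∖∅ = {r,u,t,q,s,p}
With k = closure, c = complement:
  1. A     = {u,t,q,s}
  2. kA    = {r,u,t,q,s,p}
  3. cA    = {r,p}
  4. ckA   = ∅
  5. kcA   = {r,t,q,s,p}
  6. ckcA  = {u}
k, c of each give nothing new

6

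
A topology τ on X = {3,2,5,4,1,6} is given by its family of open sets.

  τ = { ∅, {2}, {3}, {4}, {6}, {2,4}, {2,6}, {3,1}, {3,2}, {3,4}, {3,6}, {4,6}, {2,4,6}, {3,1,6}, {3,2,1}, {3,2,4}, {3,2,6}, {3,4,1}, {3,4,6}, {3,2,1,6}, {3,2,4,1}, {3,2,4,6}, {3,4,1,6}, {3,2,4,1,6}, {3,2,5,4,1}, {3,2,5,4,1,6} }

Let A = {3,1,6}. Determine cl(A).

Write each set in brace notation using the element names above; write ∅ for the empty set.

cl via duality: int({2,5,4}) = {2,4}, so X∖{2,4} = {3,5,1,6}

{3,5,1,6}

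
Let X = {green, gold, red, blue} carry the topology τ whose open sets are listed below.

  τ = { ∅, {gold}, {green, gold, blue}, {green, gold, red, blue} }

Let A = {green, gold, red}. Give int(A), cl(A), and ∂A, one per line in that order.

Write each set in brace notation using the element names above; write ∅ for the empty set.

open subsets of A: ∅, {gold}; so int(A) = {gold}
closure: X∖int(X∖A) = X∖∅ = {green, gold, red, blue}
∂A = {green, gold, red, blue} minus {gold} = {green, red, blue}

int(A) = {gold}
cl(A)  = {green, gold, red, blue}
∂A     = {green, red, blue}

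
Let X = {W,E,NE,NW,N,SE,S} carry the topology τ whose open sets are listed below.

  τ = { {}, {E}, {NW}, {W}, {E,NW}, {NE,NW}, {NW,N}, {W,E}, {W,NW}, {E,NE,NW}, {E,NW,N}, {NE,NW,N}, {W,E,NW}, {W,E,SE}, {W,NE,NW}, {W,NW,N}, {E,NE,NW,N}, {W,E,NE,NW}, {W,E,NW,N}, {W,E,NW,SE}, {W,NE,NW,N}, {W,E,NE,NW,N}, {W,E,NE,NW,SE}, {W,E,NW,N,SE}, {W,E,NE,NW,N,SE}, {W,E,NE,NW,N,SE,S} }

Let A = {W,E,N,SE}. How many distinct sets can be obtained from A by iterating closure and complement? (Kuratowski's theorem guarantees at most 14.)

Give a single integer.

closure: X∖int(X∖A) = X∖{NE,NW} = {W,E,N,SE,S}
Let k=closure and c=complement:
  1. A     = {W,E,N,SE}
  2. kA    = {W,E,N,SE,S}
  3. cA    = {NE,NW,S}
  4. ckA   = {NE,NW}
  5. kcA   = {NE,NW,N,S}
  6. ckcA  = {W,E,SE}
  7. kckcA = {W,E,SE,S}
  8. ckckcA = {NE,NW,N}
— saturated at 8

8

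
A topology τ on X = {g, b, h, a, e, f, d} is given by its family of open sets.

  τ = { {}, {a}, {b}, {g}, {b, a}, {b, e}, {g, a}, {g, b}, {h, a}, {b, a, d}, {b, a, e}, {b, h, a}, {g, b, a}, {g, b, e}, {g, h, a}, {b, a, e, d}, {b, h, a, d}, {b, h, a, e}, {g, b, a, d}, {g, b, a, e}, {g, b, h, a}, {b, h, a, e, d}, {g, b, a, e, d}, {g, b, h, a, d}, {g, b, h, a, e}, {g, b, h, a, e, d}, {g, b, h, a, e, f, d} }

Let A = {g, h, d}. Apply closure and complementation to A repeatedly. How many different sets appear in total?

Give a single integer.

cl via duality: int({b, a, e, f}) = {b, a, e}, so X∖{b, a, e} = {g, h, f, d}
Write k for closure, c for complement:
  1. A     = {g, h, d}
  2. kA    = {g, h, f, d}
  3. cA    = {b, a, e, f}
  4. ckA   = {b, a, e}
  5. kcA   = {b, h, a, e, f, d}
  6. ckcA  = {g}
  7. kckcA = {g, f}
  8. ckckcA = {b, h, a, e, d}
applying k or c yields no new set

8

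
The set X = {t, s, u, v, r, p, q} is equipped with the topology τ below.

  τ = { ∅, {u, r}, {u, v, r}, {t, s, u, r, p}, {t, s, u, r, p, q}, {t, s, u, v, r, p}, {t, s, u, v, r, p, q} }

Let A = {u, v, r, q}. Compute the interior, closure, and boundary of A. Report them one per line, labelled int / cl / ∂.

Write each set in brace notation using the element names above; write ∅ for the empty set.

int(A) = {u, v, r}
cl(A)  = {t, s, u, v, r, p, q}
∂A     = {t, s, p, q}

opens ⊆ A: ∅, {u, r}, {u, v, r}; union → int = {u, v, r}
complement {t, s, p}; its interior ∅; cl(A) = X∖∅ = {t, s, u, v, r, p, q}
boundary = {t, s, u, v, r, p, q} ∖ {u, v, r} = {t, s, p, q}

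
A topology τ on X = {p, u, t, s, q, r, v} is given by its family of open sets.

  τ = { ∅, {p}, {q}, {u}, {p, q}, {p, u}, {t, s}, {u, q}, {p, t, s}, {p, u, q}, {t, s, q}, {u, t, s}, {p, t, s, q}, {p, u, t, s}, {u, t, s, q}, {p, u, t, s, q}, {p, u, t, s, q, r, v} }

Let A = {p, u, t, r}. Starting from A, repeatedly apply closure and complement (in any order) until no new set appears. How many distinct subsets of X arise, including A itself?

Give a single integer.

cl via duality: int({s, q, v}) = {q}, so X∖{q} = {p, u, t, s, r, v}
Write k for closure, c for complement:
  1. A     = {p, u, t, r}
  2. kA    = {p, u, t, s, r, v}
  3. cA    = {s, q, v}
  4. ckA   = {q}
  5. kcA   = {t, s, q, r, v}
  6. kckA  = {q, r, v}
  7. ckcA  = {p, u}
  8. ckckA = {p, u, t, s}
  9. kckcA = {p, u, r, v}
  10. ckckcA = {t, s, q}
applying k or c yields no new set

10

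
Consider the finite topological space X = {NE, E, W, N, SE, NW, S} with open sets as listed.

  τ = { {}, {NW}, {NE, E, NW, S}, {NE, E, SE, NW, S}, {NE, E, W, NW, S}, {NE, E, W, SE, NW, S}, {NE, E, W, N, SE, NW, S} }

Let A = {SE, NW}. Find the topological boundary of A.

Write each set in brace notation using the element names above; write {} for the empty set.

{NE, E, W, N, SE, S}

interior: largest open inside A is {NW} (from {}, {NW})
cl via duality: int({NE, E, W, N, S}) = {}, so X∖{} = {NE, E, W, N, SE, NW, S}
cl∖int = {NE, E, W, N, SE, S}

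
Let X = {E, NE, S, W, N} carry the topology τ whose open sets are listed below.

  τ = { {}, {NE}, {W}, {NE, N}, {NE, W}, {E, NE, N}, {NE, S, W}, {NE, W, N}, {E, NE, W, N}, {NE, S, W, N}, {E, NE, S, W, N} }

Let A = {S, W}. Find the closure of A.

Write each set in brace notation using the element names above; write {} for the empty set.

{S, W}

closure: X∖int(X∖A) = X∖{E, NE, N} = {S, W}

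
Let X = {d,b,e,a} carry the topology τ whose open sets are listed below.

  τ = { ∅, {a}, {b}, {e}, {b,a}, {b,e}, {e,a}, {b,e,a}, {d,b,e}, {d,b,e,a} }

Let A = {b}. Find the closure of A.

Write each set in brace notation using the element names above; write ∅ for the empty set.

{d,b}

cl via duality: int({d,e,a}) = {e,a}, so X∖{e,a} = {d,b}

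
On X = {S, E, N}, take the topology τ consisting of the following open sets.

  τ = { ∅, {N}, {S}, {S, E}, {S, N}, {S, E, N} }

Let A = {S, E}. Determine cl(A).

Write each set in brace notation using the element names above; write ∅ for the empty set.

complement {N}; its interior {N}; cl(A) = X∖{N} = {S, E}

{S, E}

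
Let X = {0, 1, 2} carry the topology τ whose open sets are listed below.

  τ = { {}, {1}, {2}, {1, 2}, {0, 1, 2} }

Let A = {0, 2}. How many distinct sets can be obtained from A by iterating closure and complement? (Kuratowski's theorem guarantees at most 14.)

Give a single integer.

4

cl via duality: int({1}) = {1}, so X∖{1} = {0, 2}
Write k for closure, c for complement:
  1. A     = {0, 2}
  2. cA    = {1}
  3. kcA   = {0, 1}
  4. ckcA  = {2}
applying k or c yields no new set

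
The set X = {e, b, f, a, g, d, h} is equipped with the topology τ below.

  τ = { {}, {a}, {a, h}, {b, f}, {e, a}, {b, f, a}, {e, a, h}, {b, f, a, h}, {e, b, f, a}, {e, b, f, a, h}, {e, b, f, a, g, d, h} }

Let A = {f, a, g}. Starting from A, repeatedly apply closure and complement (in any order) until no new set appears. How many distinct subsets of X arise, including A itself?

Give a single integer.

cl via duality: int({e, b, d, h}) = {}, so X∖{} = {e, b, f, a, g, d, h}
Write k for closure, c for complement:
  1. A     = {f, a, g}
  2. kA    = {e, b, f, a, g, d, h}
  3. cA    = {e, b, d, h}
  4. ckA   = {}
  5. kcA   = {e, b, f, g, d, h}
  6. ckcA  = {a}
  7. kckcA = {e, a, g, d, h}
  8. ckckcA = {b, f}
  9. kckckcA = {b, f, g, d}
  10. ckckckcA = {e, a, h}
applying k or c yields no new set

10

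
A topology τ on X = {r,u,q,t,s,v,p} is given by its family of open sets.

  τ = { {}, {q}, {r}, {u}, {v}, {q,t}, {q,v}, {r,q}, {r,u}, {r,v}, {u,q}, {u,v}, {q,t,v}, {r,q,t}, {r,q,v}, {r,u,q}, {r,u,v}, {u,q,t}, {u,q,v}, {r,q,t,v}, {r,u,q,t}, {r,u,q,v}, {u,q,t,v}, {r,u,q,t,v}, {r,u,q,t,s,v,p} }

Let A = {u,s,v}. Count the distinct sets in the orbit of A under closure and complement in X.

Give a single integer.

closure: X∖int(X∖A) = X∖{r,q,t} = {u,s,v,p}
Let k=closure and c=complement:
  1. A     = {u,s,v}
  2. kA    = {u,s,v,p}
  3. cA    = {r,q,t,p}
  4. ckA   = {r,q,t}
  5. kcA   = {r,q,t,s,p}
  6. ckcA  = {u,v}
— saturated at 6

6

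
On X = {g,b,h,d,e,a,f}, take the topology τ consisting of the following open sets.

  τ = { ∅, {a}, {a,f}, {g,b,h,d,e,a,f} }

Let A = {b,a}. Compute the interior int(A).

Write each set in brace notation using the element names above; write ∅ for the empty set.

U open, U⊆A: ∅, {a}. int(A) = ⋃ = {a}

{a}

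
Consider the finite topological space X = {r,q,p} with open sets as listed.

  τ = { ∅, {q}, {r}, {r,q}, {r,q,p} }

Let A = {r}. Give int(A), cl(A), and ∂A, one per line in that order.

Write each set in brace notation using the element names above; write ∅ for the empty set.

int(A) = {r}
cl(A)  = {r,p}
∂A     = {p}

interior: largest open inside A is {r} (from ∅, {r})
cl via duality: int({q,p}) = {q}, so X∖{q} = {r,p}
cl∖int = {p}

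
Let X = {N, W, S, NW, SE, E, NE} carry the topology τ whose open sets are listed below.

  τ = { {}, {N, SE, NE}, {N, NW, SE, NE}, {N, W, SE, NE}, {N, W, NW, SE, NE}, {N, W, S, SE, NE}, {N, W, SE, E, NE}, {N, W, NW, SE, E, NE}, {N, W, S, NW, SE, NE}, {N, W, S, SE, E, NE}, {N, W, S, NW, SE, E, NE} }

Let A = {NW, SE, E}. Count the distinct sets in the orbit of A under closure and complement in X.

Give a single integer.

4

complement {N, W, S, NE}; its interior {}; cl(A) = X∖{} = {N, W, S, NW, SE, E, NE}
With k = closure, c = complement:
  1. A     = {NW, SE, E}
  2. kA    = {N, W, S, NW, SE, E, NE}
  3. cA    = {N, W, S, NE}
  4. ckA   = {}
k, c of each give nothing new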